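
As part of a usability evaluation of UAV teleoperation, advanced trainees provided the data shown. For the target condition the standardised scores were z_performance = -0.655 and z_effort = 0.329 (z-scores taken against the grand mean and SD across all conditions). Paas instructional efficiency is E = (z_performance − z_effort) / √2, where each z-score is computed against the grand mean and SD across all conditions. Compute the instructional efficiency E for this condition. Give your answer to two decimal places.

z_P − z_E = -0.655 − 0.329 = -0.9840.
E = -0.9840 / √2 = -0.9840 / 1.41421 = -0.6958 ≈ -0.70.

-0.70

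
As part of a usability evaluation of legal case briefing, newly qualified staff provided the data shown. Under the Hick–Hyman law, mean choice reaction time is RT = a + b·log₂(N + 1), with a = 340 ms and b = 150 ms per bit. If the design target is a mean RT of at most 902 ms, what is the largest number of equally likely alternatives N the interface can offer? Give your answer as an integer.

Set 340 + 150·log₂(N + 1) ≤ 902.
log₂(N + 1) ≤ (902 − 340) / 150 = 3.7467.
N + 1 ≤ 2^3.7467 = 13.4236.
N ≤ 12.4236, so the largest integer N is 12.

12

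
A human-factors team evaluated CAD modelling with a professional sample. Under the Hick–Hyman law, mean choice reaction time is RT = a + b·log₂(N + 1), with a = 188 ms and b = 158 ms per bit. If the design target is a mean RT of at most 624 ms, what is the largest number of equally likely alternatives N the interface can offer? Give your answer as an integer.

Set 188 + 158·log₂(N + 1) ≤ 624.
log₂(N + 1) ≤ (624 − 188) / 158 = 2.7595.
N + 1 ≤ 2^2.7595 = 6.7716.
N ≤ 5.7716, so the largest integer N is 5.

5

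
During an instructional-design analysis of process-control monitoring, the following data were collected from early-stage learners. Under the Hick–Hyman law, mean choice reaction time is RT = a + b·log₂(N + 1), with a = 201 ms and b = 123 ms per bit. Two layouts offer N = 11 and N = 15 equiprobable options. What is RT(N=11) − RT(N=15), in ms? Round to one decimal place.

RT(11) = 201 + 123·log₂(12) = 201 + 123·3.5850 = 641.9550 ms.
RT(15) = 201 + 123·log₂(16) = 201 + 123·4.0000 = 693.0000 ms.
Difference = 641.9550 − 693.0000 = -51.0450 ≈ -51.0 ms.

-51.0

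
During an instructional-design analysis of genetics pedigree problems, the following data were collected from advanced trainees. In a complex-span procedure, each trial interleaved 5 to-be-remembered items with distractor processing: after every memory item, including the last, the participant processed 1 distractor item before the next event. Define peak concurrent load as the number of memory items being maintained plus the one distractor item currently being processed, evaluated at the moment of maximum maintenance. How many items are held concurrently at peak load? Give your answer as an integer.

Maintenance is greatest during the distractor(s) after memory item 5: all 5 memory items are being held.
One distractor item is concurrently being processed.
Peak concurrent load = 5 + 1 = 6 items.

6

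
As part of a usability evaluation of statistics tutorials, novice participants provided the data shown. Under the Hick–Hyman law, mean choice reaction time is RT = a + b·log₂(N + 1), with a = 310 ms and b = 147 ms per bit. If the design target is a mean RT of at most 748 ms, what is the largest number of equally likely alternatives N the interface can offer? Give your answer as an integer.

Set 310 + 147·log₂(N + 1) ≤ 748.
log₂(N + 1) ≤ (748 − 310) / 147 = 2.9796.
N + 1 ≤ 2^2.9796 = 7.8877.
N ≤ 6.8877, so the largest integer N is 6.

6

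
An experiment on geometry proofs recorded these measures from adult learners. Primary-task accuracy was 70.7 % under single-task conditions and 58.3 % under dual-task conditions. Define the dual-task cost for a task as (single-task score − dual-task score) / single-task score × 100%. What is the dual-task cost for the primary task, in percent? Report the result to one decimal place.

17.5

Cost = (70.7 − 58.3) / 70.7 × 100%
     = 12.4000 / 70.7 × 100% = 17.5389%.
≈ 17.5%.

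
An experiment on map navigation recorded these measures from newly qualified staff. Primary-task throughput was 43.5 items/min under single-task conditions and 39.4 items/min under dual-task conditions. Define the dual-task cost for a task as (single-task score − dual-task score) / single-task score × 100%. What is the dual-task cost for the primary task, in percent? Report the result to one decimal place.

Cost = (43.5 − 39.4) / 43.5 × 100%
     = 4.1000 / 43.5 × 100% = 9.4253%.
≈ 9.4%.

9.4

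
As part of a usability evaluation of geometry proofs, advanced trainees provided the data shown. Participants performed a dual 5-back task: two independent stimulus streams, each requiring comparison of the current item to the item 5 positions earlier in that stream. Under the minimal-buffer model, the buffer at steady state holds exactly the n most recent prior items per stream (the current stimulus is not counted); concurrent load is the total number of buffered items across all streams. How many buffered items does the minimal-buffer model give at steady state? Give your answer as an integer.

10

Each stream's buffer holds its 5 most recent prior items.
Two independent streams: 2 × 5 = 10 buffered items at steady state.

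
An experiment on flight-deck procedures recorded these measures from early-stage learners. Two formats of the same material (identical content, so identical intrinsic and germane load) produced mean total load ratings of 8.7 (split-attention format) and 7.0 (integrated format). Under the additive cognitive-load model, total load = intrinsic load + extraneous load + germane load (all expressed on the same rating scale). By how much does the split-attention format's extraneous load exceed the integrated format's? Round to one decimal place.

1.7

Intrinsic and germane load are equal across formats, so the difference in total load equals the difference in extraneous load.
Extraneous-load difference = 8.7 − 7.0 = 1.7.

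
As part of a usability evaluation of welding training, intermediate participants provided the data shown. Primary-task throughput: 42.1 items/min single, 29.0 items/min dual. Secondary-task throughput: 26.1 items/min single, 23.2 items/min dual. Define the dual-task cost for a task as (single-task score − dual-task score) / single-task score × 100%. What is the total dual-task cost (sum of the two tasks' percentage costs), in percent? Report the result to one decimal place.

Primary cost = (42.1 − 29.0) / 42.1 × 100% = 31.1164%.
Secondary cost = (26.1 − 23.2) / 26.1 × 100% = 11.1111%.
Total = 31.1164% + 11.1111% = 42.2275% ≈ 42.2%.

42.2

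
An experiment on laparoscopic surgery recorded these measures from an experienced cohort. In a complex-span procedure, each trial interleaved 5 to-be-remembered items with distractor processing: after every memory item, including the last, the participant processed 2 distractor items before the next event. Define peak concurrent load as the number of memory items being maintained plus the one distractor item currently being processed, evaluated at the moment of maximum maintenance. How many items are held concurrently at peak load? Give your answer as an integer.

6

Maintenance is greatest during the distractor(s) after memory item 5: all 5 memory items are being held.
One distractor item is concurrently being processed.
Peak concurrent load = 5 + 1 = 6 items.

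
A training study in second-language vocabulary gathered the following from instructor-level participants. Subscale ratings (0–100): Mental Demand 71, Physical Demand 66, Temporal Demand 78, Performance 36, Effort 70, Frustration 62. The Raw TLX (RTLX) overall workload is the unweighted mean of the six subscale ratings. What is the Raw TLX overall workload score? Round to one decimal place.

Sum of ratings = 71 + 66 + 78 + 36 + 70 + 62 = 383.
RTLX = 383 / 6 = 63.8333 ≈ 63.8.

63.8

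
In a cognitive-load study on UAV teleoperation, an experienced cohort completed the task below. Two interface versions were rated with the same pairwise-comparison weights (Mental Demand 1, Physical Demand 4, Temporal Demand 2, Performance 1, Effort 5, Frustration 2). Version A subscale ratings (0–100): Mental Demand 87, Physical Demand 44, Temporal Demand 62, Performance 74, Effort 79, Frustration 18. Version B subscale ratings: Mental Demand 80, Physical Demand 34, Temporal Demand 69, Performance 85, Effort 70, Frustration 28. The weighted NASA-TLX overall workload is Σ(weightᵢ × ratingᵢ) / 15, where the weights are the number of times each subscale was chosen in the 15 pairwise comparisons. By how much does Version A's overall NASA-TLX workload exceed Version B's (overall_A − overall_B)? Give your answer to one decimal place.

Version A weighted sum = 1·87 + 4·44 + 2·62 + 1·74 + 5·79 + 2·18 = 87 + 176 + 124 + 74 + 395 + 36 = 892; overall_A = 892/15 = 59.4667.
Version B weighted sum = 1·80 + 4·34 + 2·69 + 1·85 + 5·70 + 2·28 = 80 + 136 + 138 + 85 + 350 + 56 = 845; overall_B = 845/15 = 56.3333.
Difference = 59.4667 − 56.3333 = 3.1334 ≈ 3.1.

3.1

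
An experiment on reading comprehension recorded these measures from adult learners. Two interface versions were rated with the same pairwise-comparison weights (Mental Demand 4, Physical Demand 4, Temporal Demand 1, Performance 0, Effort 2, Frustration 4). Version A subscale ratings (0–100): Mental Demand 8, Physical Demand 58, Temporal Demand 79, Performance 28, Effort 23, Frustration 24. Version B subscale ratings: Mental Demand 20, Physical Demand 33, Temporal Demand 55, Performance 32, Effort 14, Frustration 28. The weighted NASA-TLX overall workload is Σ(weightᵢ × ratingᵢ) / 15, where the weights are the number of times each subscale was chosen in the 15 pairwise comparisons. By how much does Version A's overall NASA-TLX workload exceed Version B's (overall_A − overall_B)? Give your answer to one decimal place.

5.2

Version A weighted sum = 4·8 + 4·58 + 1·79 + 0·28 + 2·23 + 4·24 = 32 + 232 + 79 + 0 + 46 + 96 = 485; overall_A = 485/15 = 32.3333.
Version B weighted sum = 4·20 + 4·33 + 1·55 + 0·32 + 2·14 + 4·28 = 80 + 132 + 55 + 0 + 28 + 112 = 407; overall_B = 407/15 = 27.1333.
Difference = 32.3333 − 27.1333 = 5.2000 ≈ 5.2.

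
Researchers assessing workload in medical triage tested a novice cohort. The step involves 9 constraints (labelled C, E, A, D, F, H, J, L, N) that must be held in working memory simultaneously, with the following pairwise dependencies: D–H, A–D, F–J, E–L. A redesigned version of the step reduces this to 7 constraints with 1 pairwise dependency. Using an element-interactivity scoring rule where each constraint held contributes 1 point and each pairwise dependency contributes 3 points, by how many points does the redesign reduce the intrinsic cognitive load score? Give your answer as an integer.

11

Original: 9 × 1 + 4 × 3 = 9 + 12 = 21.
Redesigned: 7 × 1 + 1 × 3 = 7 + 3 = 10.
Reduction = 21 − 10 = 11.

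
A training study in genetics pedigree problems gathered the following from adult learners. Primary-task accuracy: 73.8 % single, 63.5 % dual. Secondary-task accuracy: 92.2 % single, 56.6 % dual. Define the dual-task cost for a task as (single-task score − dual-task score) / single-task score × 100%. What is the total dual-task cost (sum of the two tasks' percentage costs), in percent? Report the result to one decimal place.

52.6

Primary cost = (73.8 − 63.5) / 73.8 × 100% = 13.9566%.
Secondary cost = (92.2 − 56.6) / 92.2 × 100% = 38.6117%.
Total = 13.9566% + 38.6117% = 52.5683% ≈ 52.6%.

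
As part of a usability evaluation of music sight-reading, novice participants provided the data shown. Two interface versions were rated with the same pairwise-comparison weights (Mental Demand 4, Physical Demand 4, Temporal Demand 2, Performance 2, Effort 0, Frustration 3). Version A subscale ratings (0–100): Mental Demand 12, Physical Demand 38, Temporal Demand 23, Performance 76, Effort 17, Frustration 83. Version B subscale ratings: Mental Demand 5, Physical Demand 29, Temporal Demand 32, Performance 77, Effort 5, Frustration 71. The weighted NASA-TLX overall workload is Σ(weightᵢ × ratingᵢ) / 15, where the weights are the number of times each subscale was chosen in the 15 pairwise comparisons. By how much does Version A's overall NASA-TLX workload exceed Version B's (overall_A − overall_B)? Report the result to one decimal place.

5.3

Version A weighted sum = 4·12 + 4·38 + 2·23 + 2·76 + 0·17 + 3·83 = 48 + 152 + 46 + 152 + 0 + 249 = 647; overall_A = 647/15 = 43.1333.
Version B weighted sum = 4·5 + 4·29 + 2·32 + 2·77 + 0·5 + 3·71 = 20 + 116 + 64 + 154 + 0 + 213 = 567; overall_B = 567/15 = 37.8000.
Difference = 43.1333 − 37.8000 = 5.3333 ≈ 5.3.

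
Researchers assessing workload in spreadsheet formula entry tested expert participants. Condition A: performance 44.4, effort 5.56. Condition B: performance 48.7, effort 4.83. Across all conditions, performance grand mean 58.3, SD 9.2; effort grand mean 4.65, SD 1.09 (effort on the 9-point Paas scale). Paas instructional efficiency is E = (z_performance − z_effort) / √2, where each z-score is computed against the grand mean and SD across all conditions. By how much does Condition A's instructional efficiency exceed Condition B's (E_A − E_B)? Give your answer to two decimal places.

Condition A: z_P = (44.4 − 58.3)/9.2 = -1.5109; z_E = (5.56 − 4.65)/1.09 = 0.8349; E_A = (-1.5109 − 0.8349)/√2 = -1.6587.
Condition B: z_P = (48.7 − 58.3)/9.2 = -1.0435; z_E = (4.83 − 4.65)/1.09 = 0.1651; E_B = (-1.0435 − 0.1651)/√2 = -0.8546.
E_A − E_B = -1.6587 − (-0.8546) = -0.8041 ≈ -0.80.

-0.80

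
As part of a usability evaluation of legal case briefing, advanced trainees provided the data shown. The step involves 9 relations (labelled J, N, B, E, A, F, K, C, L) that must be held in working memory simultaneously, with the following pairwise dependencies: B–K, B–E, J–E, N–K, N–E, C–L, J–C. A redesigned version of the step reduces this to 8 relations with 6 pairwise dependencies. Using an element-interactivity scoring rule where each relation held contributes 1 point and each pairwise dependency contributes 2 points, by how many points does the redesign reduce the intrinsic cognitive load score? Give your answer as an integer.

3

Original: 9 × 1 + 7 × 2 = 9 + 14 = 23.
Redesigned: 8 × 1 + 6 × 2 = 8 + 12 = 20.
Reduction = 23 − 20 = 3.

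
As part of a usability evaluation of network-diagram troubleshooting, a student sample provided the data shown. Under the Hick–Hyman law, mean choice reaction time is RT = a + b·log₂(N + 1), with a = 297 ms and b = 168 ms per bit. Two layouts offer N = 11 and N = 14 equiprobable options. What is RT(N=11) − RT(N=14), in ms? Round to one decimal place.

-54.1

RT(11) = 297 + 168·log₂(12) = 297 + 168·3.5850 = 899.2800 ms.
RT(14) = 297 + 168·log₂(15) = 297 + 168·3.9069 = 953.3592 ms.
Difference = 899.2800 − 953.3592 = -54.0792 ≈ -54.1 ms.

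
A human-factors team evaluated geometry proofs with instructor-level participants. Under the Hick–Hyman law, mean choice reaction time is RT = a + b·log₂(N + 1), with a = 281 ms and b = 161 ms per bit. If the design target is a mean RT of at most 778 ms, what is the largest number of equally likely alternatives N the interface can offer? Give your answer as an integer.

Set 281 + 161·log₂(N + 1) ≤ 778.
log₂(N + 1) ≤ (778 − 281) / 161 = 3.0870.
N + 1 ≤ 2^3.0870 = 8.4973.
N ≤ 7.4973, so the largest integer N is 7.

7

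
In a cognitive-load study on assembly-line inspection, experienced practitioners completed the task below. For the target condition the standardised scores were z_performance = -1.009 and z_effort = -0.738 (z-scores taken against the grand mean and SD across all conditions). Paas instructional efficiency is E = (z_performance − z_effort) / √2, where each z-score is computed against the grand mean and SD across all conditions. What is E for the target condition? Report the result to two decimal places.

-0.19

z_P − z_E = -1.009 − (-0.738) = -0.2710.
E = -0.2710 / √2 = -0.2710 / 1.41421 = -0.1916 ≈ -0.19.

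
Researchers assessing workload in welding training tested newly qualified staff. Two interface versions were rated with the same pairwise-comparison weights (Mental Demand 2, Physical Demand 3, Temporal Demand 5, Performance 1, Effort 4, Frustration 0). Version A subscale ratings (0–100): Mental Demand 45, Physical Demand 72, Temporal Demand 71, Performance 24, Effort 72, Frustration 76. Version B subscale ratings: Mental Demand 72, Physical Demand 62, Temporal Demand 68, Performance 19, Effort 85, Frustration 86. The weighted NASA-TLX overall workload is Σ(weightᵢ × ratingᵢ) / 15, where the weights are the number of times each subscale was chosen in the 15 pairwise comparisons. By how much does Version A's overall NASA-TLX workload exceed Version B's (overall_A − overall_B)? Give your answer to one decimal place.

-3.7

Version A weighted sum = 2·45 + 3·72 + 5·71 + 1·24 + 4·72 + 0·76 = 90 + 216 + 355 + 24 + 288 + 0 = 973; overall_A = 973/15 = 64.8667.
Version B weighted sum = 2·72 + 3·62 + 5·68 + 1·19 + 4·85 + 0·86 = 144 + 186 + 340 + 19 + 340 + 0 = 1029; overall_B = 1029/15 = 68.6000.
Difference = 64.8667 − 68.6000 = -3.7333 ≈ -3.7.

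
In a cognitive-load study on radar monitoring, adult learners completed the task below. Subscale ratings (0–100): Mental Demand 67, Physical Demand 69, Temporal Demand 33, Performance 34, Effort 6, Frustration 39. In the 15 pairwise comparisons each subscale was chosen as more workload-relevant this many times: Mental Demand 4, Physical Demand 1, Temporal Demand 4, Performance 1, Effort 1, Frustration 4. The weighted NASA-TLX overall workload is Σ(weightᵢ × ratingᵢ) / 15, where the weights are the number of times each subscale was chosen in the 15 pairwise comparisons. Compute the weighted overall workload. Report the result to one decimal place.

The tallies are the weights (they sum to 15).
Weighted sum = 4·67 + 1·69 + 4·33 + 1·34 + 1·6 + 4·39
            = 268 + 69 + 132 + 34 + 6 + 156 = 665.
Overall workload = 665 / 15 = 44.3333 ≈ 44.3.

44.3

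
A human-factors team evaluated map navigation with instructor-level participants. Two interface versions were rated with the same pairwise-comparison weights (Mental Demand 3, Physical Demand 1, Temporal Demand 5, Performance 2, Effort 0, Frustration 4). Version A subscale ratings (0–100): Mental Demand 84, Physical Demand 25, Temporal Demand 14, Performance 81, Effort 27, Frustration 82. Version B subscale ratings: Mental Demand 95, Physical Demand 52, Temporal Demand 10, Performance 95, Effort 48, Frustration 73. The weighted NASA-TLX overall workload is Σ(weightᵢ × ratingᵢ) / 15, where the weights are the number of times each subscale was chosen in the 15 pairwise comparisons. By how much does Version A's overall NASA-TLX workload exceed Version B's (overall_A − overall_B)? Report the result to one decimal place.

Version A weighted sum = 3·84 + 1·25 + 5·14 + 2·81 + 0·27 + 4·82 = 252 + 25 + 70 + 162 + 0 + 328 = 837; overall_A = 837/15 = 55.8000.
Version B weighted sum = 3·95 + 1·52 + 5·10 + 2·95 + 0·48 + 4·73 = 285 + 52 + 50 + 190 + 0 + 292 = 869; overall_B = 869/15 = 57.9333.
Difference = 55.8000 − 57.9333 = -2.1333 ≈ -2.1.

-2.1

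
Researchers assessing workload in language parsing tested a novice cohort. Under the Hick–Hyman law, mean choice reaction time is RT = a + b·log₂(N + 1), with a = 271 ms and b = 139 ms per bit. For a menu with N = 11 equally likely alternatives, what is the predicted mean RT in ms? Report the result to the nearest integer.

769

log₂(11 + 1) = log₂(12) = 3.5850.
RT = 271 + 139 × 3.5850 = 271 + 498.3150 = 769.3150 ms.
≈ 769 ms.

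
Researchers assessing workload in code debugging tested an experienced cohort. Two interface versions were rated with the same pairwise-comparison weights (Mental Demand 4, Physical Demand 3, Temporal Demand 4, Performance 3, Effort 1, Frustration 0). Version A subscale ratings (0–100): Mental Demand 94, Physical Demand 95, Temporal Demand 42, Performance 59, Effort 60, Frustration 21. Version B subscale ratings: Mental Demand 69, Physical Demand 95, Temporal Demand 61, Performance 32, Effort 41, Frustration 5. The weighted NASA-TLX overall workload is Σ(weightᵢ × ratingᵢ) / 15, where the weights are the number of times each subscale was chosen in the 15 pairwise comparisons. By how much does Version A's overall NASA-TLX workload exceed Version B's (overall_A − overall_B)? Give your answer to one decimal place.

8.3

Version A weighted sum = 4·94 + 3·95 + 4·42 + 3·59 + 1·60 + 0·21 = 376 + 285 + 168 + 177 + 60 + 0 = 1066; overall_A = 1066/15 = 71.0667.
Version B weighted sum = 4·69 + 3·95 + 4·61 + 3·32 + 1·41 + 0·5 = 276 + 285 + 244 + 96 + 41 + 0 = 942; overall_B = 942/15 = 62.8000.
Difference = 71.0667 − 62.8000 = 8.2667 ≈ 8.3.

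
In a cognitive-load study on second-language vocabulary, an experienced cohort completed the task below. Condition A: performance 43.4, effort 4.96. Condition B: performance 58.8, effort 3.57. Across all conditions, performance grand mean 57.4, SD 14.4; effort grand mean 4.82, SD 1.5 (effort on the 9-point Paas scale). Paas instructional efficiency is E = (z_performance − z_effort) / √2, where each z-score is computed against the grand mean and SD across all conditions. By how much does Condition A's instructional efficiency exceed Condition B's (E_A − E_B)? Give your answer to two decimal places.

Condition A: z_P = (43.4 − 57.4)/14.4 = -0.9722; z_E = (4.96 − 4.82)/1.5 = 0.0933; E_A = (-0.9722 − 0.0933)/√2 = -0.7534.
Condition B: z_P = (58.8 − 57.4)/14.4 = 0.0972; z_E = (3.57 − 4.82)/1.5 = -0.8333; E_B = (0.0972 − (-0.8333))/√2 = 0.6580.
E_A − E_B = -0.7534 − 0.6580 = -1.4114 ≈ -1.41.

-1.41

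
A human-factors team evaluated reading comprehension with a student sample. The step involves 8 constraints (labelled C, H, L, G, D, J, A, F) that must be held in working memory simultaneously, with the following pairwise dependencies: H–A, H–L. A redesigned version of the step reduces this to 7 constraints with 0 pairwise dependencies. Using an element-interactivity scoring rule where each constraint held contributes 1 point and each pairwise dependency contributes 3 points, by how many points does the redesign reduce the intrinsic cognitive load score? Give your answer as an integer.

Original: 8 × 1 + 2 × 3 = 8 + 6 = 14.
Redesigned: 7 × 1 + 0 × 3 = 7 + 0 = 7.
Reduction = 14 − 7 = 7.

7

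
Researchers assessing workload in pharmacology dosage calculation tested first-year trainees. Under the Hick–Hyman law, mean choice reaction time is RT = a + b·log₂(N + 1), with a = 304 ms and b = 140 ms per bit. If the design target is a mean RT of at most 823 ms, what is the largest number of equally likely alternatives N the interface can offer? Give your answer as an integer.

Set 304 + 140·log₂(N + 1) ≤ 823.
log₂(N + 1) ≤ (823 − 304) / 140 = 3.7071.
N + 1 ≤ 2^3.7071 = 13.0602.
N ≤ 12.0602, so the largest integer N is 12.

12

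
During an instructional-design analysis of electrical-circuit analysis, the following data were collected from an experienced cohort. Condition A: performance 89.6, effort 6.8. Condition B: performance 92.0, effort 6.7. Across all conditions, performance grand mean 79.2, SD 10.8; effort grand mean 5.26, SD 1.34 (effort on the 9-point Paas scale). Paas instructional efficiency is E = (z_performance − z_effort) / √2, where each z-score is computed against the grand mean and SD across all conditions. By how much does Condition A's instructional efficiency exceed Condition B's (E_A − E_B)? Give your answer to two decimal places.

-0.21

Condition A: z_P = (89.6 − 79.2)/10.8 = 0.9630; z_E = (6.8 − 5.26)/1.34 = 1.1493; E_A = (0.9630 − 1.1493)/√2 = -0.1317.
Condition B: z_P = (92.0 − 79.2)/10.8 = 1.1852; z_E = (6.7 − 5.26)/1.34 = 1.0746; E_B = (1.1852 − 1.0746)/√2 = 0.0782.
E_A − E_B = -0.1317 − 0.0782 = -0.2099 ≈ -0.21.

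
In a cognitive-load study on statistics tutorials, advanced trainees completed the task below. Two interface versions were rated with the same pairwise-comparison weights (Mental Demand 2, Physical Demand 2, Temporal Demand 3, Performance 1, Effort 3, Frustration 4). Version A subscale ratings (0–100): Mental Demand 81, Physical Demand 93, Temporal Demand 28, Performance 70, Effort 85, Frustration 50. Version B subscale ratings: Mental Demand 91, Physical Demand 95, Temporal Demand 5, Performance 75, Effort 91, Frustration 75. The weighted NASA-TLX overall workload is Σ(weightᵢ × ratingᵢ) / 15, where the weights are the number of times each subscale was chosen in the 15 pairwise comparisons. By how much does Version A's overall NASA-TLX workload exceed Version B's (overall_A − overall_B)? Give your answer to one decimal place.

-5.2

Version A weighted sum = 2·81 + 2·93 + 3·28 + 1·70 + 3·85 + 4·50 = 162 + 186 + 84 + 70 + 255 + 200 = 957; overall_A = 957/15 = 63.8000.
Version B weighted sum = 2·91 + 2·95 + 3·5 + 1·75 + 3·91 + 4·75 = 182 + 190 + 15 + 75 + 273 + 300 = 1035; overall_B = 1035/15 = 69.0000.
Difference = 63.8000 − 69.0000 = -5.2000 ≈ -5.2.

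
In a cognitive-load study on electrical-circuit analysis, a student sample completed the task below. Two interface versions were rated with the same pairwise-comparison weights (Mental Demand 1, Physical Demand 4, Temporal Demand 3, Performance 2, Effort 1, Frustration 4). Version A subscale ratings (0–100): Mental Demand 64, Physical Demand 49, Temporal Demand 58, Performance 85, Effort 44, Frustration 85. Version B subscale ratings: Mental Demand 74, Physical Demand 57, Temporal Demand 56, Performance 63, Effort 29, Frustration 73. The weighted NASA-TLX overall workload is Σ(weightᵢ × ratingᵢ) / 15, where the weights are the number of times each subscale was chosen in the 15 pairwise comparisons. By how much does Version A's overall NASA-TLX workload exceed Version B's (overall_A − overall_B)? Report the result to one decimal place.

Version A weighted sum = 1·64 + 4·49 + 3·58 + 2·85 + 1·44 + 4·85 = 64 + 196 + 174 + 170 + 44 + 340 = 988; overall_A = 988/15 = 65.8667.
Version B weighted sum = 1·74 + 4·57 + 3·56 + 2·63 + 1·29 + 4·73 = 74 + 228 + 168 + 126 + 29 + 292 = 917; overall_B = 917/15 = 61.1333.
Difference = 65.8667 − 61.1333 = 4.7334 ≈ 4.7.

4.7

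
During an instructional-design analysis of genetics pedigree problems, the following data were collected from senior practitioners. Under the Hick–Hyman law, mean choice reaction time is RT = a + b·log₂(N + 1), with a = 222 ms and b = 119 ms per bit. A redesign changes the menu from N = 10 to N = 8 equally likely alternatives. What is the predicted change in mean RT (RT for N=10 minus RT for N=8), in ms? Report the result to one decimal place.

34.5

RT(10) = 222 + 119·log₂(11) = 222 + 119·3.4594 = 633.6686 ms.
RT(8) = 222 + 119·log₂(9) = 222 + 119·3.1699 = 599.2181 ms.
Difference = 633.6686 − 599.2181 = 34.4505 ≈ 34.5 ms.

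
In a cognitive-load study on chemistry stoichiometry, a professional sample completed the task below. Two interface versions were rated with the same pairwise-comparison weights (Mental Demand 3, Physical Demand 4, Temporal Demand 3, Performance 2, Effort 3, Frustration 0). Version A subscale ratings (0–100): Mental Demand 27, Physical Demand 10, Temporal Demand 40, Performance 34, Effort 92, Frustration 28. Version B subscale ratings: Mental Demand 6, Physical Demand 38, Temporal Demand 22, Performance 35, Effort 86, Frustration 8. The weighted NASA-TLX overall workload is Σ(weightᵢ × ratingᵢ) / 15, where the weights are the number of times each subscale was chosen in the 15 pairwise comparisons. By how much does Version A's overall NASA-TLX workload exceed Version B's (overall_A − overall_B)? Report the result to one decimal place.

1.4

Version A weighted sum = 3·27 + 4·10 + 3·40 + 2·34 + 3·92 + 0·28 = 81 + 40 + 120 + 68 + 276 + 0 = 585; overall_A = 585/15 = 39.0000.
Version B weighted sum = 3·6 + 4·38 + 3·22 + 2·35 + 3·86 + 0·8 = 18 + 152 + 66 + 70 + 258 + 0 = 564; overall_B = 564/15 = 37.6000.
Difference = 39.0000 − 37.6000 = 1.4000 ≈ 1.4.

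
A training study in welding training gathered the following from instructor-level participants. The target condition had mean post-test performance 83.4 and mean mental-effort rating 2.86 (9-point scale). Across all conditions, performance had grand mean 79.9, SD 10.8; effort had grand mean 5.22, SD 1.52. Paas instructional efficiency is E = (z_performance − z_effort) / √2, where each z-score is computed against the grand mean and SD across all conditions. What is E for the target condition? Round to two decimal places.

z_performance = (83.4 − 79.9) / 10.8 = 3.5000 / 10.8 = 0.3241.
z_effort = (2.86 − 5.22) / 1.52 = -2.3600 / 1.52 = -1.5526.
z_P − z_E = 0.3241 − (-1.5526) = 1.8767.
E = 1.8767 / √2 = 1.8767 / 1.41421 = 1.3270 ≈ 1.33.

1.33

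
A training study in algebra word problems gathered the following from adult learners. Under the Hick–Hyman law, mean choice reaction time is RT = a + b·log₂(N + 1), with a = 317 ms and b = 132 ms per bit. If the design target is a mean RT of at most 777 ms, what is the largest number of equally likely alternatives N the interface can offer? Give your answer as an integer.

10

Set 317 + 132·log₂(N + 1) ≤ 777.
log₂(N + 1) ≤ (777 − 317) / 132 = 3.4848.
N + 1 ≤ 2^3.4848 = 11.1951.
N ≤ 10.1951, so the largest integer N is 10.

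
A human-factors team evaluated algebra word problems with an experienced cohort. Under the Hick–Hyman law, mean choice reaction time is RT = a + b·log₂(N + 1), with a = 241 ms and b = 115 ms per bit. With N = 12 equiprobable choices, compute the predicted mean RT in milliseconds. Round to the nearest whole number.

log₂(12 + 1) = log₂(13) = 3.7004.
RT = 241 + 115 × 3.7004 = 241 + 425.5460 = 666.5460 ms.
≈ 667 ms.

667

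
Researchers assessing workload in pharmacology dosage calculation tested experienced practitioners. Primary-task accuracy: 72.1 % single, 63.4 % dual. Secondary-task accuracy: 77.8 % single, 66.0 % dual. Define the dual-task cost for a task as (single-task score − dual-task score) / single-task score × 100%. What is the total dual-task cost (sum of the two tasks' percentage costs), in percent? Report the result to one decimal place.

27.2

Primary cost = (72.1 − 63.4) / 72.1 × 100% = 12.0666%.
Secondary cost = (77.8 − 66.0) / 77.8 × 100% = 15.1671%.
Total = 12.0666% + 15.1671% = 27.2337% ≈ 27.2%.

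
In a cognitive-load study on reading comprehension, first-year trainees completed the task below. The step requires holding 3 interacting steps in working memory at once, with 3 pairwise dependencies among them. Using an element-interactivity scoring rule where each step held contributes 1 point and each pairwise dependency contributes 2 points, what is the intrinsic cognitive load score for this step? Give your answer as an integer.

Element contribution: 3 × 1 = 3.
Interaction contribution: 3 × 2 = 6.
Intrinsic load = 3 + 6 = 9.

9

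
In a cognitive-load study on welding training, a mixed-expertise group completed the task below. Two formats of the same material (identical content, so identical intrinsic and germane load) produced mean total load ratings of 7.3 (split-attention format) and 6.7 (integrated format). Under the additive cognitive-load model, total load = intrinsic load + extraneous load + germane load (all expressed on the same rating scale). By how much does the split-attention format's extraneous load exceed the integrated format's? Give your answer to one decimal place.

0.6

Intrinsic and germane load are equal across formats, so the difference in total load equals the difference in extraneous load.
Extraneous-load difference = 7.3 − 6.7 = 0.6.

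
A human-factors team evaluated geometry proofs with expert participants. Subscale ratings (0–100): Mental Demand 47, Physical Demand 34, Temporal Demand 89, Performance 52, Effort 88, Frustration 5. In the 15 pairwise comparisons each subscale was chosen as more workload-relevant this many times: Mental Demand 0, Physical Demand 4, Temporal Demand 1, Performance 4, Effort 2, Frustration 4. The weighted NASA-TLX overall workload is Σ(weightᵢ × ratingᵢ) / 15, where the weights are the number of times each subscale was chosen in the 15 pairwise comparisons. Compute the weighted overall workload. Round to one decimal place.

The tallies are the weights (they sum to 15).
Weighted sum = 0·47 + 4·34 + 1·89 + 4·52 + 2·88 + 4·5
            = 0 + 136 + 89 + 208 + 176 + 20 = 629.
Overall workload = 629 / 15 = 41.9333 ≈ 41.9.

41.9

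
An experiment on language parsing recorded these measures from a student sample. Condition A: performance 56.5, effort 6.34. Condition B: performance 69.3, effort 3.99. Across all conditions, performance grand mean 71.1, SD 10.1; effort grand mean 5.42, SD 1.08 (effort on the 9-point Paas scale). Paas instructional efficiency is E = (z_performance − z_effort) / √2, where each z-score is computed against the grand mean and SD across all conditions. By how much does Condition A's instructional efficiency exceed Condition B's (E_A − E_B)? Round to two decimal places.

Condition A: z_P = (56.5 − 71.1)/10.1 = -1.4455; z_E = (6.34 − 5.42)/1.08 = 0.8519; E_A = (-1.4455 − 0.8519)/√2 = -1.6245.
Condition B: z_P = (69.3 − 71.1)/10.1 = -0.1782; z_E = (3.99 − 5.42)/1.08 = -1.3241; E_B = (-0.1782 − (-1.3241))/√2 = 0.8103.
E_A − E_B = -1.6245 − 0.8103 = -2.4348 ≈ -2.43.

-2.43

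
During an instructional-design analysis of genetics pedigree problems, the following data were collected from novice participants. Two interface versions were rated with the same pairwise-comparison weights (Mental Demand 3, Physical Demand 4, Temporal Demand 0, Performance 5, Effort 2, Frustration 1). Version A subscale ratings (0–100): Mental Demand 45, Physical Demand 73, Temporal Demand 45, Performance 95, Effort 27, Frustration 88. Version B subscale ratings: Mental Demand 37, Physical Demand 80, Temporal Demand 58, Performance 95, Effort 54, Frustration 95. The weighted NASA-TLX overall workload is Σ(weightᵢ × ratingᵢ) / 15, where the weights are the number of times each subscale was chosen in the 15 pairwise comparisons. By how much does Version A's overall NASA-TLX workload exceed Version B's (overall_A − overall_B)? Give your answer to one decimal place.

-4.3

Version A weighted sum = 3·45 + 4·73 + 0·45 + 5·95 + 2·27 + 1·88 = 135 + 292 + 0 + 475 + 54 + 88 = 1044; overall_A = 1044/15 = 69.6000.
Version B weighted sum = 3·37 + 4·80 + 0·58 + 5·95 + 2·54 + 1·95 = 111 + 320 + 0 + 475 + 108 + 95 = 1109; overall_B = 1109/15 = 73.9333.
Difference = 69.6000 − 73.9333 = -4.3333 ≈ -4.3.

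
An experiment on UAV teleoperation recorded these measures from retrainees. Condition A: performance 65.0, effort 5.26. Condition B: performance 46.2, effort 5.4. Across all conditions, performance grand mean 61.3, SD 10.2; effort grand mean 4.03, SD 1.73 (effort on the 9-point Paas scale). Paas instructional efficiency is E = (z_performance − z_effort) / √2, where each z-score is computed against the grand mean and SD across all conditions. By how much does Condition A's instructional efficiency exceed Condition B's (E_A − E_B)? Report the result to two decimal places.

Condition A: z_P = (65.0 − 61.3)/10.2 = 0.3627; z_E = (5.26 − 4.03)/1.73 = 0.7110; E_A = (0.3627 − 0.7110)/√2 = -0.2463.
Condition B: z_P = (46.2 − 61.3)/10.2 = -1.4804; z_E = (5.4 − 4.03)/1.73 = 0.7919; E_B = (-1.4804 − 0.7919)/√2 = -1.6068.
E_A − E_B = -0.2463 − (-1.6068) = 1.3605 ≈ 1.36.

1.36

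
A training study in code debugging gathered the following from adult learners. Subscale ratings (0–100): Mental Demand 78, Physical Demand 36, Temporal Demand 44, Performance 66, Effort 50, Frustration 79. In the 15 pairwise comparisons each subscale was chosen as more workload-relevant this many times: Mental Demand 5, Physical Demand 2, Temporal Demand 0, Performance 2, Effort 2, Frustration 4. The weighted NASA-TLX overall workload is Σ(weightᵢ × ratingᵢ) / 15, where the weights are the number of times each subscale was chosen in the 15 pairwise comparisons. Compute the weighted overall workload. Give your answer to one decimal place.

The tallies are the weights (they sum to 15).
Weighted sum = 5·78 + 2·36 + 0·44 + 2·66 + 2·50 + 4·79
            = 390 + 72 + 0 + 132 + 100 + 316 = 1010.
Overall workload = 1010 / 15 = 67.3333 ≈ 67.3.

67.3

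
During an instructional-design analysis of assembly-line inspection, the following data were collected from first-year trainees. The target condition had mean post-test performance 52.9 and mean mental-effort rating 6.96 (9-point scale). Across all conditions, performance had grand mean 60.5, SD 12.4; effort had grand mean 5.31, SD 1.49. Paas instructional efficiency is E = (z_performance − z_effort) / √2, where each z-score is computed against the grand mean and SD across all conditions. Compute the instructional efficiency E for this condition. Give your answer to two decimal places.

-1.22

z_performance = (52.9 − 60.5) / 12.4 = -7.6000 / 12.4 = -0.6129.
z_effort = (6.96 − 5.31) / 1.49 = 1.6500 / 1.49 = 1.1074.
z_P − z_E = -0.6129 − 1.1074 = -1.7203.
E = -1.7203 / √2 = -1.7203 / 1.41421 = -1.2164 ≈ -1.22.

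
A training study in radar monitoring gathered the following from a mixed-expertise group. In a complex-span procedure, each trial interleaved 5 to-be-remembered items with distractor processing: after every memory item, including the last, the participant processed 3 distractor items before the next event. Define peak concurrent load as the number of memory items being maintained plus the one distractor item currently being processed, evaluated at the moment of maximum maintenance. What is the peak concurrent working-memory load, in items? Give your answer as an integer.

6

Maintenance is greatest during the distractor(s) after memory item 5: all 5 memory items are being held.
One distractor item is concurrently being processed.
Peak concurrent load = 5 + 1 = 6 items.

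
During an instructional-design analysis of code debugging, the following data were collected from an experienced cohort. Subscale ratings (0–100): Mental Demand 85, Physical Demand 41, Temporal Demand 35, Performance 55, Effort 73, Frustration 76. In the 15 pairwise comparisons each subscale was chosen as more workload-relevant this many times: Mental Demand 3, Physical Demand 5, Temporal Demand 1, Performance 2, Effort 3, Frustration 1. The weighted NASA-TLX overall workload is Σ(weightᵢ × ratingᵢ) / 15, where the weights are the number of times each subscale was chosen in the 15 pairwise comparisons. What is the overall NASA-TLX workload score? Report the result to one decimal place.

The tallies are the weights (they sum to 15).
Weighted sum = 3·85 + 5·41 + 1·35 + 2·55 + 3·73 + 1·76
            = 255 + 205 + 35 + 110 + 219 + 76 = 900.
Overall workload = 900 / 15 = 60.0000 ≈ 60.0.

60.0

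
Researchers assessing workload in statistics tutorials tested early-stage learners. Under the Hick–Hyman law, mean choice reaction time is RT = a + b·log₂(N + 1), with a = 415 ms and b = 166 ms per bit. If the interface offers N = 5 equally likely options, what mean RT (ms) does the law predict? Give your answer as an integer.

844

log₂(5 + 1) = log₂(6) = 2.5850.
RT = 415 + 166 × 2.5850 = 415 + 429.1100 = 844.1100 ms.
≈ 844 ms.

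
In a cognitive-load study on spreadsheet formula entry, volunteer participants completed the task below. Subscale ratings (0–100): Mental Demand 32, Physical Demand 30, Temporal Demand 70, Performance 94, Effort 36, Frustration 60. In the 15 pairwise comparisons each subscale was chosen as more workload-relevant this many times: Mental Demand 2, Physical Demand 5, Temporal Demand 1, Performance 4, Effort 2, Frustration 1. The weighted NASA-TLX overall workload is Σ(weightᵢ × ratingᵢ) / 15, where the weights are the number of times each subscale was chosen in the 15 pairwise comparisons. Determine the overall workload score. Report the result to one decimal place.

52.8

The tallies are the weights (they sum to 15).
Weighted sum = 2·32 + 5·30 + 1·70 + 4·94 + 2·36 + 1·60
            = 64 + 150 + 70 + 376 + 72 + 60 = 792.
Overall workload = 792 / 15 = 52.8000 ≈ 52.8.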